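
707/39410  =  101/5630 = 0.02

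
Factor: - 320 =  - 2^6*5^1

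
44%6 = 2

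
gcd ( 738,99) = 9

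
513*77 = 39501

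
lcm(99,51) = 1683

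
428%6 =2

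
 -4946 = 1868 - 6814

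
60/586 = 30/293 = 0.10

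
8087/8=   8087/8 = 1010.88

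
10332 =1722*6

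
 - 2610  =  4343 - 6953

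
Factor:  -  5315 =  - 5^1* 1063^1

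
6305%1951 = 452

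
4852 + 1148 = 6000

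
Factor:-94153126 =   -  2^1*47^1*1001629^1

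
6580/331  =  6580/331 = 19.88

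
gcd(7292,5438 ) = 2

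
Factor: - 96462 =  - 2^1 * 3^2*23^1*233^1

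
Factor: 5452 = 2^2 * 29^1*47^1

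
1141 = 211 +930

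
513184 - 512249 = 935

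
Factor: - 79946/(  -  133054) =563/937 = 563^1 * 937^(  -  1 ) 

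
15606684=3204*4871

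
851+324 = 1175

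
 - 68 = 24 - 92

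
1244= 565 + 679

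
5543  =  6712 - 1169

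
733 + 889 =1622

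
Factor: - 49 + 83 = 34 = 2^1*17^1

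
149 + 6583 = 6732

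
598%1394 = 598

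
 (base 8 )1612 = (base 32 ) SA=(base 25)1b6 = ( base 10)906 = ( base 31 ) T7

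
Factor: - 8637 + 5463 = -3174=-2^1 * 3^1*23^2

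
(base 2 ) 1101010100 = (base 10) 852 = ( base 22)1GG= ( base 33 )pr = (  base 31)rf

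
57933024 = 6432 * 9007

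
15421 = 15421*1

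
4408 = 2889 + 1519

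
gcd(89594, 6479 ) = 1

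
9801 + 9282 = 19083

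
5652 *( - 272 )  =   - 1537344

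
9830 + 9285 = 19115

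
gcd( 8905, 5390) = 5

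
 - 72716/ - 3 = 24238  +  2/3 = 24238.67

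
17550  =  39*450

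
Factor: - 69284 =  - 2^2*17321^1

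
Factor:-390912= -2^8*3^1*509^1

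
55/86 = 55/86 = 0.64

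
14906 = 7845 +7061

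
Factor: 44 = 2^2 * 11^1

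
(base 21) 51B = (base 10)2237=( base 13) 1031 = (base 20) 5BH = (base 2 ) 100010111101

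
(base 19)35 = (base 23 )2G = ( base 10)62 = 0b111110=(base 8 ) 76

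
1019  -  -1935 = 2954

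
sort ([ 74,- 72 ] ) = [ - 72,74 ] 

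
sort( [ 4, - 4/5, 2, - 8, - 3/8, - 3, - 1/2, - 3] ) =[ - 8, - 3, - 3, - 4/5, - 1/2, - 3/8, 2, 4 ]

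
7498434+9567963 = 17066397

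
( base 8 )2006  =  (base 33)V7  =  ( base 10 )1030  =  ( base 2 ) 10000000110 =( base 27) 1B4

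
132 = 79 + 53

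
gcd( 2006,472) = 118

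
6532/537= 6532/537 = 12.16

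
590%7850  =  590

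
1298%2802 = 1298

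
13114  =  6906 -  - 6208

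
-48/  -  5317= 48/5317 = 0.01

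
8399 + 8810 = 17209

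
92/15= 92/15 = 6.13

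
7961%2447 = 620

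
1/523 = 1/523 = 0.00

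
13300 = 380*35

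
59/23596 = 59/23596 = 0.00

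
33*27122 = 895026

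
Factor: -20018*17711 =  - 2^1*89^1*199^1*10009^1  =  - 354538798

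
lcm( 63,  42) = 126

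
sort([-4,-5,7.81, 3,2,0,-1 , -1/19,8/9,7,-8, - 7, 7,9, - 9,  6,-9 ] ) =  [- 9, - 9, - 8, - 7, - 5, - 4, - 1,-1/19, 0,8/9, 2,  3, 6, 7, 7, 7.81,9 ] 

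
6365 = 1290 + 5075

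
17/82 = 17/82= 0.21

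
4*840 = 3360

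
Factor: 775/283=5^2* 31^1*283^( - 1)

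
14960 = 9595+5365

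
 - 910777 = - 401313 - 509464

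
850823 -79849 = 770974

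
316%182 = 134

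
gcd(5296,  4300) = 4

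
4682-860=3822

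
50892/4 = 12723 = 12723.00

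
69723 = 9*7747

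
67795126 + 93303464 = 161098590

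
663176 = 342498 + 320678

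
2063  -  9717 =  - 7654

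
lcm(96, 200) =2400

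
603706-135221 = 468485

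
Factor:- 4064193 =-3^2*7^1*31^1*2081^1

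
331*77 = 25487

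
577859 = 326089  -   - 251770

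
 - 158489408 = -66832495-91656913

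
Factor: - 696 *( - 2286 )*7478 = 2^5*3^3*29^1 * 127^1*3739^1=   11897916768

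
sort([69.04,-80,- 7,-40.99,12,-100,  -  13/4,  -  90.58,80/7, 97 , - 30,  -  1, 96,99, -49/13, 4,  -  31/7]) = [ - 100, - 90.58, - 80, - 40.99,  -  30, - 7,-31/7,  -  49/13,-13/4 , - 1, 4,80/7,  12, 69.04, 96, 97,99]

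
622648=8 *77831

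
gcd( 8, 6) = 2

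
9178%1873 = 1686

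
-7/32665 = -7/32665  =  -0.00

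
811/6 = 135 + 1/6 = 135.17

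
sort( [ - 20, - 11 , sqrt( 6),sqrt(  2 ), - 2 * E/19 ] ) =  [ - 20, - 11, - 2*E/19, sqrt( 2 ),sqrt (6) ] 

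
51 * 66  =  3366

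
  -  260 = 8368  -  8628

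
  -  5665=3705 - 9370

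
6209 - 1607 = 4602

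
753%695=58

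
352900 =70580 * 5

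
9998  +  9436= 19434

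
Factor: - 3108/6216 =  - 2^(-1) = - 1/2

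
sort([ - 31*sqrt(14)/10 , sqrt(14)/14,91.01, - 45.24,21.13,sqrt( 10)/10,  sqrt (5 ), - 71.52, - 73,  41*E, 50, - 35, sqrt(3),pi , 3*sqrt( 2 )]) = [ - 73,-71.52, - 45.24, - 35, - 31 * sqrt(14) /10 , sqrt(14) /14,sqrt (10)/10,sqrt(3)  ,  sqrt ( 5),  pi,  3*sqrt(2),21.13, 50,91.01,41*E]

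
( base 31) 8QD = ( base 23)g1k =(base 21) j62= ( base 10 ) 8507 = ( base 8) 20473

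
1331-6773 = -5442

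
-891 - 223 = -1114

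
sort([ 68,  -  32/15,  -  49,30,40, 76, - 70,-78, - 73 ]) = [ - 78, - 73, - 70 , - 49,-32/15,30,40,68 , 76]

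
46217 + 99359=145576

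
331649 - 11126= 320523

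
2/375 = 2/375= 0.01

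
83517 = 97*861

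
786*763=599718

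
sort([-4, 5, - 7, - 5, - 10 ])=[ - 10, - 7, - 5 ,-4, 5] 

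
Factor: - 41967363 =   -  3^1*1933^1*7237^1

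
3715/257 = 3715/257=14.46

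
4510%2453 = 2057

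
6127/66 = 92 + 5/6 = 92.83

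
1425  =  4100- 2675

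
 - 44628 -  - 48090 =3462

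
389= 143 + 246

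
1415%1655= 1415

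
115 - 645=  - 530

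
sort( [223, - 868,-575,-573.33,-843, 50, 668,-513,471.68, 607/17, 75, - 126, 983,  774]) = [-868, - 843, - 575, - 573.33,-513, - 126, 607/17, 50, 75, 223, 471.68, 668, 774 , 983 ] 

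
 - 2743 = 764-3507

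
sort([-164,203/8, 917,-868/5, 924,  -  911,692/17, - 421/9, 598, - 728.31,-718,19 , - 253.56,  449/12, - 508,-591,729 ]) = [ - 911, - 728.31, - 718, - 591, - 508, - 253.56, - 868/5,  -  164,  -  421/9,19, 203/8,449/12, 692/17, 598, 729, 917, 924]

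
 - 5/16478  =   - 1 + 16473/16478  =  - 0.00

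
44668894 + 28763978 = 73432872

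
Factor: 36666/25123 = 54/37 = 2^1*3^3*37^( - 1)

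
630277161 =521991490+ 108285671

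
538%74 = 20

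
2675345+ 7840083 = 10515428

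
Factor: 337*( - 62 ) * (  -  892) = 18637448 = 2^3*31^1* 223^1*337^1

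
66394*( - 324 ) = -21511656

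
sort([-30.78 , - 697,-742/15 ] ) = [ - 697, - 742/15,  -  30.78 ] 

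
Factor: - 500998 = -2^1*250499^1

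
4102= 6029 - 1927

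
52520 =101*520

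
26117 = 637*41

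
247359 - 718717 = -471358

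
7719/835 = 7719/835 = 9.24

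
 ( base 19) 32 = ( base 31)1S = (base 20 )2J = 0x3b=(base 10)59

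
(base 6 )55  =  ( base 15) 25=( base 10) 35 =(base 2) 100011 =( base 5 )120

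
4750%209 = 152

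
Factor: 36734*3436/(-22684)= - 2^1* 53^(  -  1)*107^ (-1)*859^1*18367^1=-31554506/5671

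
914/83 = 914/83 = 11.01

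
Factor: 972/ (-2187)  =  -4/9=- 2^2*3^(  -  2)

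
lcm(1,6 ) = 6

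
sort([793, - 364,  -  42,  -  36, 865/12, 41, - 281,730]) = [ - 364,-281 , - 42, - 36 , 41, 865/12,730 , 793]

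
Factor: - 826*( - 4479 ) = 2^1*3^1*7^1*59^1 * 1493^1  =  3699654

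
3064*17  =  52088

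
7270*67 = 487090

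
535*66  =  35310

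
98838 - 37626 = 61212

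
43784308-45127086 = -1342778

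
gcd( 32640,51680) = 2720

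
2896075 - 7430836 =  - 4534761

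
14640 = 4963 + 9677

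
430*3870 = 1664100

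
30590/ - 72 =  - 425 + 5/36 = - 424.86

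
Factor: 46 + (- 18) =2^2*7^1= 28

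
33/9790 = 3/890 = 0.00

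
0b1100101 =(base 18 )5b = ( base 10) 101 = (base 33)32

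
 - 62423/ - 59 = 62423/59 =1058.02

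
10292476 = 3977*2588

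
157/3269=157/3269 = 0.05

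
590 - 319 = 271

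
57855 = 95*609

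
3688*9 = 33192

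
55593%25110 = 5373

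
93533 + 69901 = 163434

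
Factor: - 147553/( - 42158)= 2^( - 1) * 7^1= 7/2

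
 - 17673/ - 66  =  267  +  17/22 = 267.77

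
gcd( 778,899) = 1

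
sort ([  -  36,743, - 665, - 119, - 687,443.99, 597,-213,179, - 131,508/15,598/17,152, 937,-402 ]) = [ - 687, - 665, - 402 ,-213,-131, - 119, - 36,508/15,598/17,152, 179, 443.99, 597,743,937 ] 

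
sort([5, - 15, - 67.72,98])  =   [  -  67.72,-15, 5,  98]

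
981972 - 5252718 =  - 4270746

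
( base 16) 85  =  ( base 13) A3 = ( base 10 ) 133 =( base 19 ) 70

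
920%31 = 21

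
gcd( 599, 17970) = 599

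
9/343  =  9/343   =  0.03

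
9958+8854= 18812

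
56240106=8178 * 6877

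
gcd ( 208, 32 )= 16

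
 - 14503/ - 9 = 1611 + 4/9 =1611.44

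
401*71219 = 28558819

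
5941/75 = 5941/75 = 79.21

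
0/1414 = 0=0.00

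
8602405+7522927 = 16125332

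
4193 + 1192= 5385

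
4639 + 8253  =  12892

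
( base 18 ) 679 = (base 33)1u0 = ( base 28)2I7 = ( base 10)2079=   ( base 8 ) 4037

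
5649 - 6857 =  - 1208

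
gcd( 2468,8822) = 2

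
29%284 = 29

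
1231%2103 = 1231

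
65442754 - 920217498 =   -  854774744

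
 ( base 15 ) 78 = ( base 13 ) 89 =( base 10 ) 113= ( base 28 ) 41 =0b1110001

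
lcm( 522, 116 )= 1044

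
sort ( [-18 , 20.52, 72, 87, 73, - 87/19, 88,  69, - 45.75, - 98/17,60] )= [-45.75  ,- 18, - 98/17,  -  87/19,20.52, 60,69,72,73,87,88] 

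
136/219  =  136/219= 0.62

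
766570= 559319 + 207251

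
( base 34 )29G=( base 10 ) 2634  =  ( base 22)59g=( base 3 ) 10121120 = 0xA4A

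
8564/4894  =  1 +1835/2447  =  1.75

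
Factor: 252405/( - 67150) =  -639/170 = - 2^( - 1)*3^2  *  5^(-1 )*17^( - 1)*71^1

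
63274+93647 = 156921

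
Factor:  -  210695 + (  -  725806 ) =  - 936501  =  -  3^1* 487^1*641^1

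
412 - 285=127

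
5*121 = 605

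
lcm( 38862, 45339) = 272034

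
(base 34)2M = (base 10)90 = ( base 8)132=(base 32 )2Q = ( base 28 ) 36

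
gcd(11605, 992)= 1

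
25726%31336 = 25726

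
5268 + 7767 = 13035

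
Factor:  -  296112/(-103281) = 2^4*31^1*173^ ( - 1 )=496/173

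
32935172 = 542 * 60766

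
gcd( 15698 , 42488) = 94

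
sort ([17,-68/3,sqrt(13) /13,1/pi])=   [ - 68/3,  sqrt( 13)/13, 1/pi, 17 ] 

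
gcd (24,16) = 8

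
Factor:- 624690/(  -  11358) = 5^1*11^1 = 55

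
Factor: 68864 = 2^8*269^1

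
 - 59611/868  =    -  59611/868 = - 68.68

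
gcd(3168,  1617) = 33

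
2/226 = 1/113= 0.01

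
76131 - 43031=33100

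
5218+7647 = 12865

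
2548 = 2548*1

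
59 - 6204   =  -6145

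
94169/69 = 94169/69 = 1364.77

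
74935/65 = 14987/13=1152.85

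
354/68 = 177/34 = 5.21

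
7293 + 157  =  7450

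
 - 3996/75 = -1332/25 = - 53.28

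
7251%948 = 615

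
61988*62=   3843256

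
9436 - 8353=1083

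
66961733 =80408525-13446792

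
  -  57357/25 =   -  57357/25 = - 2294.28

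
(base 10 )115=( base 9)137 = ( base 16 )73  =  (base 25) 4f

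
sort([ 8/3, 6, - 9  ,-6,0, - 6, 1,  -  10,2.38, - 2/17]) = [ - 10, - 9, - 6, - 6,  -  2/17,0,1, 2.38 , 8/3, 6 ] 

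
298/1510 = 149/755 = 0.20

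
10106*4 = 40424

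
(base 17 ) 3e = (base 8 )101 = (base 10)65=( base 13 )50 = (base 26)2d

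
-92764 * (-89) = 8255996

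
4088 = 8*511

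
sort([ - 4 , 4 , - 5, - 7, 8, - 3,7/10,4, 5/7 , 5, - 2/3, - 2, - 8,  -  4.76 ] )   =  [-8, - 7,-5, - 4.76,-4, - 3, - 2,-2/3, 7/10,5/7 , 4, 4,5,  8 ]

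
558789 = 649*861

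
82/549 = 82/549=0.15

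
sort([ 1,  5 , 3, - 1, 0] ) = [ - 1, 0 , 1,  3,5]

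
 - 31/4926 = -31/4926 = -0.01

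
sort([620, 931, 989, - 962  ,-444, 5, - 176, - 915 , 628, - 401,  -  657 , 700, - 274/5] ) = [ - 962,-915, - 657,-444, -401,- 176, - 274/5, 5, 620,628, 700,931, 989]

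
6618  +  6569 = 13187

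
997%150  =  97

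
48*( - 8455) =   -  405840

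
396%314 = 82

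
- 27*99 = - 2673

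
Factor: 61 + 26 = 3^1*29^1= 87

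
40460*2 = 80920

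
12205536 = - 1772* ( - 6888)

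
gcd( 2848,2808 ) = 8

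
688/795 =688/795 = 0.87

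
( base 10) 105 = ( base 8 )151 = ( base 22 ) 4H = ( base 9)126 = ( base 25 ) 45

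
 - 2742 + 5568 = 2826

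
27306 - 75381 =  - 48075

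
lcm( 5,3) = 15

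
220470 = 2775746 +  - 2555276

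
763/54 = 14 + 7/54= 14.13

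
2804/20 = 140+ 1/5 = 140.20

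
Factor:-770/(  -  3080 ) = 2^( - 2 ) = 1/4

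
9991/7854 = 9991/7854 =1.27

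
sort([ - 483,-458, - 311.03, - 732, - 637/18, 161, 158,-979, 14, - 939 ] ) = [-979, -939,-732, - 483, - 458 , - 311.03 ,-637/18, 14, 158,  161]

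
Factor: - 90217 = -90217^1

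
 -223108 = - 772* 289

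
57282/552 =103 + 71/92 = 103.77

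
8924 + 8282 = 17206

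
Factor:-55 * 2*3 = - 330 = - 2^1*3^1*5^1*11^1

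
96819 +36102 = 132921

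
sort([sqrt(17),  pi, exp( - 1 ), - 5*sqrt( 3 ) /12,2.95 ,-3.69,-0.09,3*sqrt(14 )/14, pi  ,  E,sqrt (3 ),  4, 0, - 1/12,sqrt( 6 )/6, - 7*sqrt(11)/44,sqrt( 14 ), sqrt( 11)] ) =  [ - 3.69,-5*sqrt( 3) /12, - 7*sqrt( 11)/44, - 0.09, - 1/12,0, exp( - 1), sqrt(6 )/6,3*sqrt(14) /14,  sqrt( 3 ), E , 2.95, pi , pi , sqrt(11),  sqrt(14 ), 4,sqrt( 17)]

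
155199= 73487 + 81712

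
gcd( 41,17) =1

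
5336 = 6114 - 778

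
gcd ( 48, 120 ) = 24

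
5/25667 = 5/25667 = 0.00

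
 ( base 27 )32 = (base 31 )2l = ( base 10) 83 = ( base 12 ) 6B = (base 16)53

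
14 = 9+5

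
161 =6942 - 6781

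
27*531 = 14337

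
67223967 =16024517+51199450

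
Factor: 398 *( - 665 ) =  - 264670 = - 2^1*5^1*7^1*19^1 * 199^1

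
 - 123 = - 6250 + 6127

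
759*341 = 258819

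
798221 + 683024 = 1481245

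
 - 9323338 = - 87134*107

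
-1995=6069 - 8064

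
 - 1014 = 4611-5625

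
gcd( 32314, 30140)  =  2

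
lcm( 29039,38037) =2700627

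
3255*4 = 13020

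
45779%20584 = 4611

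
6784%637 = 414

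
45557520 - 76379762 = -30822242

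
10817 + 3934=14751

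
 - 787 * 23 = -18101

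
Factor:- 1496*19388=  - 2^5*11^1*  17^1*37^1*131^1 = -  29004448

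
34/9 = 3 + 7/9  =  3.78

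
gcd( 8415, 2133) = 9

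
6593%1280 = 193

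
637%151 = 33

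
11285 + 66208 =77493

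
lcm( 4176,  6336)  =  183744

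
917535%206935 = 89795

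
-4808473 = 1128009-5936482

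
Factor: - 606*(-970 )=2^2*3^1*5^1*97^1*101^1 = 587820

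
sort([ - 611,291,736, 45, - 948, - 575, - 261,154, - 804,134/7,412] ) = [-948, - 804, - 611, - 575, - 261, 134/7,45,154,291, 412, 736 ]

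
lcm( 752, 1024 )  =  48128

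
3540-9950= - 6410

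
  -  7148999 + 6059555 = -1089444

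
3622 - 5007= -1385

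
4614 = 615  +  3999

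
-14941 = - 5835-9106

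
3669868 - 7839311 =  -4169443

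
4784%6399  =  4784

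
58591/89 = 658 + 29/89 = 658.33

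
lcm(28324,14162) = 28324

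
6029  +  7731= 13760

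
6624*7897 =52309728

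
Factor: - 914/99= - 2^1*3^( - 2 )*11^( -1)*457^1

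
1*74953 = 74953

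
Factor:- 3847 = - 3847^1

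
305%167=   138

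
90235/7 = 90235/7 = 12890.71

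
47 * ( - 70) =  - 3290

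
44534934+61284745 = 105819679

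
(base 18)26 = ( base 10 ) 42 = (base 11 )39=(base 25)1H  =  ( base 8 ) 52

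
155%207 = 155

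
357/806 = 357/806 = 0.44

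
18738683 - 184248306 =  - 165509623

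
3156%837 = 645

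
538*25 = 13450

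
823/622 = 1 +201/622 = 1.32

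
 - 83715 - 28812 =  - 112527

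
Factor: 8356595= 5^1 * 13^1 * 128563^1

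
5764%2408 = 948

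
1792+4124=5916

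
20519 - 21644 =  - 1125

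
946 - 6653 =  - 5707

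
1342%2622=1342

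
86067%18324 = 12771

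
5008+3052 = 8060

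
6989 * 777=5430453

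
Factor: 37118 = 2^1*67^1*277^1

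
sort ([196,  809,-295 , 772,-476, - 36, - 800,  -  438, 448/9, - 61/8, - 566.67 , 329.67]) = [-800,-566.67, - 476, - 438, - 295, - 36, - 61/8, 448/9, 196, 329.67, 772, 809 ] 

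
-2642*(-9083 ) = 23997286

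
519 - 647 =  -128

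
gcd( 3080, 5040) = 280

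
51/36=1+5/12  =  1.42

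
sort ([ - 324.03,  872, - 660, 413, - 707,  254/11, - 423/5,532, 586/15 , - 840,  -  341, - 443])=[ - 840, - 707, - 660, - 443, - 341,  -  324.03, - 423/5,254/11,586/15, 413,532, 872] 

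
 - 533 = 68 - 601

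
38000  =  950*40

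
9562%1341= 175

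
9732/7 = 1390 + 2/7  =  1390.29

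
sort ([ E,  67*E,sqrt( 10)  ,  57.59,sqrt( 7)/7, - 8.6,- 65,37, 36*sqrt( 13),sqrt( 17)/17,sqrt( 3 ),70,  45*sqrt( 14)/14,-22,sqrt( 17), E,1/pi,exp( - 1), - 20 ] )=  [ - 65, - 22 , - 20,-8.6,sqrt(17 ) /17,1/pi,exp( - 1), sqrt(7)/7,sqrt( 3 ),E,  E,sqrt( 10), sqrt( 17 ),45*sqrt( 14)/14,37,57.59, 70, 36*sqrt( 13 ),67*E]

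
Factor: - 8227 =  - 19^1 * 433^1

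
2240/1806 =1  +  31/129 = 1.24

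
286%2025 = 286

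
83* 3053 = 253399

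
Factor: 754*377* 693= 2^1*3^2*7^1*11^1 * 13^2*29^2 = 196990794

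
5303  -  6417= - 1114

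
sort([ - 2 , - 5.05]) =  [ - 5.05, - 2]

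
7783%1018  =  657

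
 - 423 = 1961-2384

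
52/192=13/48  =  0.27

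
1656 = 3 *552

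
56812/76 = 14203/19=747.53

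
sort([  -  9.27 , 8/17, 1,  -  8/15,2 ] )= [ - 9.27,-8/15, 8/17,1, 2] 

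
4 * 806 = 3224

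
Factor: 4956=2^2  *  3^1 *7^1*59^1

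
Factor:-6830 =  - 2^1* 5^1* 683^1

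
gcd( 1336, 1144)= 8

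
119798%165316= 119798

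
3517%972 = 601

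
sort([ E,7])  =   [ E, 7]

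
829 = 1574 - 745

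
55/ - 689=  - 1  +  634/689 = - 0.08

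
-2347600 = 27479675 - 29827275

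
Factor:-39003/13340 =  - 2^( - 2)*3^1*5^ ( - 1)*23^ ( - 1) * 29^( - 1)*13001^1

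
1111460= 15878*70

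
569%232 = 105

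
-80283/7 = -11469 = -11469.00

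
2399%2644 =2399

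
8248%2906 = 2436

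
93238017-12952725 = 80285292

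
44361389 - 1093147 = 43268242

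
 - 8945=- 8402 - 543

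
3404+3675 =7079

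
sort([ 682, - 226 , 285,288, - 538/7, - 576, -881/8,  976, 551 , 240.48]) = [- 576, - 226, - 881/8, - 538/7,240.48, 285,288, 551,  682,976]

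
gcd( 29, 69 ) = 1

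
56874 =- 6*(- 9479 )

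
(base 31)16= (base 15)27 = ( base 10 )37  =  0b100101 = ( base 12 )31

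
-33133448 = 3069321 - 36202769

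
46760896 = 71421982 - 24661086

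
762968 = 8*95371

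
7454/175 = 7454/175 = 42.59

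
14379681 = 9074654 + 5305027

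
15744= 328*48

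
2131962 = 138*15449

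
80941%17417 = 11273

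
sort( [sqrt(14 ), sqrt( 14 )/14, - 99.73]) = [ - 99.73,sqrt( 14)/14,sqrt( 14) ] 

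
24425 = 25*977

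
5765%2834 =97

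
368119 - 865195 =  - 497076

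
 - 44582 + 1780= - 42802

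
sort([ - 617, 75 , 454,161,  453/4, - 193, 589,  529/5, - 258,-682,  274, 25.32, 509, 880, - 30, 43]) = [ - 682, - 617,- 258, - 193, - 30,  25.32, 43,  75,529/5,453/4,  161, 274,454, 509,589, 880]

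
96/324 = 8/27 = 0.30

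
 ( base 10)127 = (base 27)4j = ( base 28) 4F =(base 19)6D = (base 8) 177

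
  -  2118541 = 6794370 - 8912911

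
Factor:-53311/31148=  - 89/52 = - 2^( - 2)*13^(  -  1)*89^1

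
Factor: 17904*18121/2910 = 54073064/485= 2^3*5^(-1 )*97^( -1 )*373^1*18121^1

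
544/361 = 1+183/361 = 1.51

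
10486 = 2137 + 8349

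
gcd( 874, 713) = 23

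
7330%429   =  37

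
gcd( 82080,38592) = 288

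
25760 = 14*1840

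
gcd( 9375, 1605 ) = 15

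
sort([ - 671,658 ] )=[-671,658] 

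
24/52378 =12/26189 = 0.00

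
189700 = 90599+99101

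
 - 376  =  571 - 947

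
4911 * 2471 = 12135081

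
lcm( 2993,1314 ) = 53874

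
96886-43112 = 53774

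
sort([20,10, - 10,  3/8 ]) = [ -10, 3/8,10 , 20 ]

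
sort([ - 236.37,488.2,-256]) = [ - 256, - 236.37, 488.2] 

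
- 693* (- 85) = 58905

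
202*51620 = 10427240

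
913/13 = 913/13 = 70.23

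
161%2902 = 161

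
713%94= 55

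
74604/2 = 37302 = 37302.00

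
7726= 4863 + 2863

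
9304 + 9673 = 18977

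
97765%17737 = 9080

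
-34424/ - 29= 1187+1/29 =1187.03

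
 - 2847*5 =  - 14235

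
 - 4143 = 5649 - 9792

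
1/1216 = 1/1216 = 0.00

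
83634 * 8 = 669072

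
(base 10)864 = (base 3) 1012000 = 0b1101100000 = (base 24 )1C0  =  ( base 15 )3C9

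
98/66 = 1  +  16/33 = 1.48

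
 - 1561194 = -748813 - 812381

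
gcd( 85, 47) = 1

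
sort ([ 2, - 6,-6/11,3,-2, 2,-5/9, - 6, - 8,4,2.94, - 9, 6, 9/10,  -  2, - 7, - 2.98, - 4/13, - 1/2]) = [ - 9, - 8, - 7 , - 6, - 6,- 2.98, - 2, - 2, -5/9, - 6/11, - 1/2, - 4/13, 9/10 , 2, 2,2.94, 3,4,  6] 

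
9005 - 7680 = 1325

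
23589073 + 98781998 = 122371071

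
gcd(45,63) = 9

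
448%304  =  144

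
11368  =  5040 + 6328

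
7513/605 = 12 + 23/55 = 12.42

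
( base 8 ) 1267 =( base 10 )695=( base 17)26f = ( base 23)175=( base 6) 3115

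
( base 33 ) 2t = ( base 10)95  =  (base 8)137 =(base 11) 87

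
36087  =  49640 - 13553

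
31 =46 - 15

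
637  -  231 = 406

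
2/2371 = 2/2371 = 0.00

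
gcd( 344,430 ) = 86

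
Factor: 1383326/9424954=98809/673211=7^ ( - 2)*11^ (  -  1)*1249^( - 1) * 98809^1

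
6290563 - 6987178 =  - 696615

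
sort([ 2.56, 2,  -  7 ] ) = [ - 7, 2, 2.56]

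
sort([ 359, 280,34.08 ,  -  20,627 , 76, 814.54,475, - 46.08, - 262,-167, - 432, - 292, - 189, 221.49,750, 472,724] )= [ - 432, - 292, - 262,-189, - 167,-46.08, - 20, 34.08,76, 221.49,280,359,  472, 475,627, 724,750,814.54 ] 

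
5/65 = 1/13  =  0.08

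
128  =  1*128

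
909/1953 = 101/217 = 0.47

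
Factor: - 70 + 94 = 24  =  2^3 * 3^1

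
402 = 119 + 283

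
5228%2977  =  2251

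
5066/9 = 562+8/9=562.89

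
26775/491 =54+261/491= 54.53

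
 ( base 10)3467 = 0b110110001011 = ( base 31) 3iq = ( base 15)1062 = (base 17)bgg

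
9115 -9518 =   -  403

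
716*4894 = 3504104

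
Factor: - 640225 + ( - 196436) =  - 836661 = - 3^1*7^1*39841^1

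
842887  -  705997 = 136890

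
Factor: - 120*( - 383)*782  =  35940720 = 2^4 * 3^1 * 5^1 * 17^1*23^1*383^1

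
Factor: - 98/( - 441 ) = 2^1*3^(-2 ) = 2/9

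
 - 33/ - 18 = 11/6 =1.83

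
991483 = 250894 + 740589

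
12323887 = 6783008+5540879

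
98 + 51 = 149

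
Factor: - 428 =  - 2^2*107^1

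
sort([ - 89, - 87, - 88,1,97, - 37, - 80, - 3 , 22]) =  [ - 89, - 88, - 87, - 80 ,- 37, - 3,1,22, 97]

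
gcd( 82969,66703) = 1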